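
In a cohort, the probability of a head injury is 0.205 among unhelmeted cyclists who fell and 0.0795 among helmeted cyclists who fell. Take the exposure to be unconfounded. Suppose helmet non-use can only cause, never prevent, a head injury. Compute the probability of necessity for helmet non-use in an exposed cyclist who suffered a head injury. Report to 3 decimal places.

PN ≈ 0.612

Let p₁ = 0.205, p₀ = 0.0795.
Under exogeneity and monotonicity, PN = (p₁ − p₀) / p₁.
PN = (0.205 − 0.0795) / 0.205 = 0.1255 / 0.205 ≈ 0.6122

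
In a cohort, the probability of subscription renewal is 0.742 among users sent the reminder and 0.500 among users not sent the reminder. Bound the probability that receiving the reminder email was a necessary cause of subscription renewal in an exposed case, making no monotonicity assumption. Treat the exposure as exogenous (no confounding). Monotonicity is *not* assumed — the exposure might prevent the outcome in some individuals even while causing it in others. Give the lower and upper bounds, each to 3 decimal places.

Let p₁ = 0.742, p₀ = 0.5.
Under exogeneity alone the bounds on PN are max{0,(p₁−p₀)/p₁} ≤ PN ≤ min{1,(1−p₀)/p₁}.
  lower = (p₁ − p₀)/p₁ = 0.242 / 0.742 ≈ 0.3261
  upper = min{1, (1 − p₀)/p₁} = 0.5 / 0.742 ≈ 0.6739

0.326 ≤ PN ≤ 0.674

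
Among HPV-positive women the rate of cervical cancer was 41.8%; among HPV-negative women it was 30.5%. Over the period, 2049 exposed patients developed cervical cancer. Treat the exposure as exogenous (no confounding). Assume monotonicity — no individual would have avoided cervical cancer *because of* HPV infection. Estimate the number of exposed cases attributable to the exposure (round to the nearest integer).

about 554 cases

p₁ = 0.418, p₀ = 0.305.
PN = (p₁ − p₀)/p₁ = (0.418 − 0.305) / 0.418 ≈ 0.27033.
Attributable cases ≈ PN × (exposed cases) = 0.27033 × 2049 ≈ 553.92.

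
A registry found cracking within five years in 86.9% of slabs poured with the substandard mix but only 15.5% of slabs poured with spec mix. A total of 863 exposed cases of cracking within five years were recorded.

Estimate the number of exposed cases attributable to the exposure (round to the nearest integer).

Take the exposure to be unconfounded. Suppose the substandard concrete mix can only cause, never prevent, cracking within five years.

about 709 cases

p₁ = 0.869, p₀ = 0.155.
PN = (p₁ − p₀)/p₁ = (0.869 − 0.155) / 0.869 ≈ 0.82163.
Attributable cases ≈ PN × (exposed cases) = 0.82163 × 863 ≈ 709.07.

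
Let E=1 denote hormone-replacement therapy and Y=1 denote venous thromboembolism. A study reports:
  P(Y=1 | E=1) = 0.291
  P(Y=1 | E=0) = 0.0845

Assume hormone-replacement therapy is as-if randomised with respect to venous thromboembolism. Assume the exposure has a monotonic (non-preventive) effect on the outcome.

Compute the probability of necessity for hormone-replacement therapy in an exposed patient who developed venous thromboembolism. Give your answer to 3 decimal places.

PN ≈ 0.710

Let p₁ = 0.291, p₀ = 0.0845.
Under exogeneity and monotonicity, PN = (p₁ − p₀) / p₁.
PN = (0.291 − 0.0845) / 0.291 = 0.2065 / 0.291 ≈ 0.7096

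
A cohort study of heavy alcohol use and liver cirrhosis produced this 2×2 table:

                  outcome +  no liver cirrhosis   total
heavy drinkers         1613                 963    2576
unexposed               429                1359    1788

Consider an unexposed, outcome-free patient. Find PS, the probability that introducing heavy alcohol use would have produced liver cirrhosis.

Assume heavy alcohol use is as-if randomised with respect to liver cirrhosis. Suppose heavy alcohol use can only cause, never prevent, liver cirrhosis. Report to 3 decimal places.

PS ≈ 0.508

p₁ = P(outcome | exposed) = 1613/2576 = 0.62616
p₀ = P(outcome | unexposed) = 429/1788 = 0.23993
Under exogeneity and monotonicity, PS = (p₁ − p₀) / (1 − p₀).
PS = (0.62616 − 0.23993) / (1 − 0.23993) = 0.38623 / 0.76007 ≈ 0.5082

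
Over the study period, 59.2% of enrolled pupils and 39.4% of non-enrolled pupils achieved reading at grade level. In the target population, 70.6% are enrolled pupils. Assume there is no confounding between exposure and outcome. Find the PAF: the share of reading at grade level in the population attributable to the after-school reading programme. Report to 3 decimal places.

p₁ = 0.592, p₀ = 0.394.
Overall risk P(Y=1) = π·p₁ + (1−π)·p₀ = 0.706×0.592 + 0.294×0.394 = 0.53379.
Under exogeneity, PAF = [P(Y=1) − p₀] / P(Y=1).
PAF = (0.53379 − 0.394) / 0.53379 ≈ 0.2619

PAF ≈ 0.262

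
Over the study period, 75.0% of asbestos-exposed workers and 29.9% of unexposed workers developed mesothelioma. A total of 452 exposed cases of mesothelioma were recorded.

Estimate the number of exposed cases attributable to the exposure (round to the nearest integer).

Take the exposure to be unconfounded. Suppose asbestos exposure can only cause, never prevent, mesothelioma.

about 272 cases

p₁ = 0.75, p₀ = 0.299.
PN = (p₁ − p₀)/p₁ = (0.75 − 0.299) / 0.75 ≈ 0.60133.
Attributable cases ≈ PN × (exposed cases) = 0.60133 × 452 ≈ 271.80.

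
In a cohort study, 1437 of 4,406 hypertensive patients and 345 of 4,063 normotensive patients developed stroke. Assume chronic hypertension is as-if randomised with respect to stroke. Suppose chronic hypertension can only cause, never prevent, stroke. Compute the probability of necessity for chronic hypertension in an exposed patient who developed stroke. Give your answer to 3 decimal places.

PN ≈ 0.740

p₁ = P(outcome | exposed) = 1437/4406 = 0.32615
p₀ = P(outcome | unexposed) = 345/4063 = 0.084913
Under exogeneity and monotonicity, PN = (p₁ − p₀) / p₁.
PN = (0.32615 − 0.084913) / 0.32615 = 0.24123 / 0.32615 ≈ 0.7396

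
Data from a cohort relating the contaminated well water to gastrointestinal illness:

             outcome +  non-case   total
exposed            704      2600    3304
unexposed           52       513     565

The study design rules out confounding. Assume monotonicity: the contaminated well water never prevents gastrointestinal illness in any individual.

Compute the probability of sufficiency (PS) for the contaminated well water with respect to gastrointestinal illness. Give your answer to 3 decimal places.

PS ≈ 0.133

p₁ = P(outcome | exposed) = 704/3304 = 0.21308
p₀ = P(outcome | unexposed) = 52/565 = 0.092035
Under exogeneity and monotonicity, PS = (p₁ − p₀) / (1 − p₀).
PS = (0.21308 − 0.092035) / (1 − 0.092035) = 0.12104 / 0.90796 ≈ 0.1333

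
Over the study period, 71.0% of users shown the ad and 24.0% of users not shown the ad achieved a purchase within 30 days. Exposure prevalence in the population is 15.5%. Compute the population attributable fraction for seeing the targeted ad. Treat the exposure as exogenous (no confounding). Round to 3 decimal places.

p₁ = 0.71, p₀ = 0.24.
Overall risk P(Y=1) = π·p₁ + (1−π)·p₀ = 0.155×0.71 + 0.845×0.24 = 0.31285.
Under exogeneity, PAF = [P(Y=1) − p₀] / P(Y=1).
PAF = (0.31285 − 0.24) / 0.31285 ≈ 0.2329

PAF ≈ 0.233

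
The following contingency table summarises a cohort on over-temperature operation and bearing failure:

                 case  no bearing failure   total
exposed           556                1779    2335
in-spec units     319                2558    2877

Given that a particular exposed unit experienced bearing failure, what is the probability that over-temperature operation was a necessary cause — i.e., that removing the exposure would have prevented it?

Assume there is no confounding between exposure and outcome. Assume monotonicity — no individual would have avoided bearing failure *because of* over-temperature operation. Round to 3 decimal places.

PN ≈ 0.534

p₁ = P(outcome | exposed) = 556/2335 = 0.23812
p₀ = P(outcome | unexposed) = 319/2877 = 0.11088
Under exogeneity and monotonicity, PN = (p₁ − p₀) / p₁.
PN = (0.23812 − 0.11088) / 0.23812 = 0.12724 / 0.23812 ≈ 0.5343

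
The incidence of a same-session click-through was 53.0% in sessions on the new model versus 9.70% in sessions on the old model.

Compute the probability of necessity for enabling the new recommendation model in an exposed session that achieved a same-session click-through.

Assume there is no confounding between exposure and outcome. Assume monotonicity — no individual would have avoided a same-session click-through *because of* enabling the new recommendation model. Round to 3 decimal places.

p₁ = 0.53, p₀ = 0.097.
Under exogeneity and monotonicity, PN = (p₁ − p₀) / p₁.
PN = (0.53 − 0.097) / 0.53 = 0.433 / 0.53 ≈ 0.8170

PN ≈ 0.817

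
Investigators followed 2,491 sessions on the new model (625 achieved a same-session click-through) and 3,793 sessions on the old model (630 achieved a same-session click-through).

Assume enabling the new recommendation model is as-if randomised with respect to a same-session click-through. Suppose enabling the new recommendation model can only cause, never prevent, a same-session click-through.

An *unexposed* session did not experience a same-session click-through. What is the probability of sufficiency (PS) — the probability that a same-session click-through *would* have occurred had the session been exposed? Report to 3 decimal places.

p₁ = P(outcome | exposed) = 625/2491 = 0.2509
p₀ = P(outcome | unexposed) = 630/3793 = 0.1661
Under exogeneity and monotonicity, PS = (p₁ − p₀) / (1 − p₀).
PS = (0.2509 − 0.1661) / (1 − 0.1661) = 0.084808 / 0.8339 ≈ 0.1017

PS ≈ 0.102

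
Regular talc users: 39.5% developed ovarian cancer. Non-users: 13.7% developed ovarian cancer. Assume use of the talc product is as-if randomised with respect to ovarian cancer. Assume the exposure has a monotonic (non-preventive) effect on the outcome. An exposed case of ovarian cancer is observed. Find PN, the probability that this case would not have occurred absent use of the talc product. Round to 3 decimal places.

PN ≈ 0.653

p₁ = 0.395, p₀ = 0.137.
Under exogeneity and monotonicity, PN = (p₁ − p₀) / p₁.
PN = (0.395 − 0.137) / 0.395 = 0.258 / 0.395 ≈ 0.6532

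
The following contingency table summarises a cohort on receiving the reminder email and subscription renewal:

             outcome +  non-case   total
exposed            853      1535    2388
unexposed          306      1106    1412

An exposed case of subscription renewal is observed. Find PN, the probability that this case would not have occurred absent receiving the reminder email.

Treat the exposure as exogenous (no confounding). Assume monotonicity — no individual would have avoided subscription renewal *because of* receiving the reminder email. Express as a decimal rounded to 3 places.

p₁ = P(outcome | exposed) = 853/2388 = 0.3572
p₀ = P(outcome | unexposed) = 306/1412 = 0.21671
Under exogeneity and monotonicity, PN = (p₁ − p₀) / p₁.
PN = (0.3572 − 0.21671) / 0.3572 = 0.14049 / 0.3572 ≈ 0.3933

PN ≈ 0.393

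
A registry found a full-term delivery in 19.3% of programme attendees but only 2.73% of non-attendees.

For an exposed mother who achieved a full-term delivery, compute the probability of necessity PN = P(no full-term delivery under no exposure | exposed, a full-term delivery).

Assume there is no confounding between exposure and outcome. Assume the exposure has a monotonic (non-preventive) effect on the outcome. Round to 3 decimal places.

p₁ = 0.193, p₀ = 0.0273.
Under exogeneity and monotonicity, PN = (p₁ − p₀) / p₁.
PN = (0.193 − 0.0273) / 0.193 = 0.1657 / 0.193 ≈ 0.8585

PN ≈ 0.859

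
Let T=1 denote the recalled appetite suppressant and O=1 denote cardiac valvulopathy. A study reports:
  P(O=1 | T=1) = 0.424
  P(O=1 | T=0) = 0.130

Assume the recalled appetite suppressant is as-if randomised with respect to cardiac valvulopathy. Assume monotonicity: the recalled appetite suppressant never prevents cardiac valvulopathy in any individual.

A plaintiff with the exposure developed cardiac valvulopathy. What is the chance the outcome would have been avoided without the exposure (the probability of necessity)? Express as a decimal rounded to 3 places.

Let p₁ = 0.424, p₀ = 0.13.
Under exogeneity and monotonicity, PN = (p₁ − p₀) / p₁.
PN = (0.424 − 0.13) / 0.424 = 0.294 / 0.424 ≈ 0.6934

PN ≈ 0.693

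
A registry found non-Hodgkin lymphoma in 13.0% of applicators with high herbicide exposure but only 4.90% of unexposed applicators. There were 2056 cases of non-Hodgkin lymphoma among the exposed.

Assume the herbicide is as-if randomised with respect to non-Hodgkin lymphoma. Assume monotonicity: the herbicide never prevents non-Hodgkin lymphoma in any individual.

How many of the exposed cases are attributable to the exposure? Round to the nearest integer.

p₁ = 0.13, p₀ = 0.049.
PN = (p₁ − p₀)/p₁ = (0.13 − 0.049) / 0.13 ≈ 0.62308.
Attributable cases ≈ PN × (exposed cases) = 0.62308 × 2056 ≈ 1281.05.

about 1281 cases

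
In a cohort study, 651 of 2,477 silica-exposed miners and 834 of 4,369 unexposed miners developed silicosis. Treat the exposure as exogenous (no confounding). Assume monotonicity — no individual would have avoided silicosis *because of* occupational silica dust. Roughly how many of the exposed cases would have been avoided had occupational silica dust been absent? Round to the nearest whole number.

p₁ = P(outcome | exposed) = 651/2477 = 0.26282
p₀ = P(outcome | unexposed) = 834/4369 = 0.19089
PN = (p₁ − p₀)/p₁ = (0.26282 − 0.19089) / 0.26282 ≈ 0.27368.
Attributable cases ≈ PN × (exposed cases) = 0.27368 × 651 ≈ 178.16.

about 178 cases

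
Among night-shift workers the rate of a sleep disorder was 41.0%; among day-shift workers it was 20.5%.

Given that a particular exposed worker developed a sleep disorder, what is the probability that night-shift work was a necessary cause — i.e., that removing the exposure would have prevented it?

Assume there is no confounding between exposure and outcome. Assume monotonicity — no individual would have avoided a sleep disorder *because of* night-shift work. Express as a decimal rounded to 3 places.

PN ≈ 0.500

p₁ = 0.41, p₀ = 0.205.
Under exogeneity and monotonicity, PN = (p₁ − p₀) / p₁.
PN = (0.41 − 0.205) / 0.41 = 0.205 / 0.41 ≈ 0.5000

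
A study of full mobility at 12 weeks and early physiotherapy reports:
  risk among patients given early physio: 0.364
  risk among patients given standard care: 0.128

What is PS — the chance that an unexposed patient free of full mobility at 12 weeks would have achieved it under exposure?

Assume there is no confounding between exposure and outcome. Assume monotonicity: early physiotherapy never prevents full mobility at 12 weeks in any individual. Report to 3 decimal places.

Let p₁ = 0.364, p₀ = 0.128.
Under exogeneity and monotonicity, PS = (p₁ − p₀) / (1 − p₀).
PS = (0.364 − 0.128) / (1 − 0.128) = 0.236 / 0.872 ≈ 0.2706

PS ≈ 0.271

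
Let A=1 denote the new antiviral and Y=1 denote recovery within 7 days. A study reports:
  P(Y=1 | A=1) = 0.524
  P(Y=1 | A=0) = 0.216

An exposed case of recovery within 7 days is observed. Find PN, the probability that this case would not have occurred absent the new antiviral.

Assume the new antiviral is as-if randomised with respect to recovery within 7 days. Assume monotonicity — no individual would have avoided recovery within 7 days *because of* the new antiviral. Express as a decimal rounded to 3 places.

Let p₁ = 0.524, p₀ = 0.216.
Under exogeneity and monotonicity, PN = (p₁ − p₀) / p₁.
PN = (0.524 − 0.216) / 0.524 = 0.308 / 0.524 ≈ 0.5878

PN ≈ 0.588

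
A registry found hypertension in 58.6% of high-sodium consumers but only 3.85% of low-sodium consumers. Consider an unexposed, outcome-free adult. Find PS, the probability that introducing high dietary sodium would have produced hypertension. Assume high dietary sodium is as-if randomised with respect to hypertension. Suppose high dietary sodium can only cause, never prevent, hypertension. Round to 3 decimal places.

p₁ = 0.586, p₀ = 0.0385.
Under exogeneity and monotonicity, PS = (p₁ − p₀) / (1 − p₀).
PS = (0.586 − 0.0385) / (1 − 0.0385) = 0.5475 / 0.9615 ≈ 0.5694

PS ≈ 0.569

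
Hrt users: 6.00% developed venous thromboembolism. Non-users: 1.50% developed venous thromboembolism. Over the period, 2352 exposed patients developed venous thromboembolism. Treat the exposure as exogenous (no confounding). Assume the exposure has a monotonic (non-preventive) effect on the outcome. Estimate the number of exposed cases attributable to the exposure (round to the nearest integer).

about 1764 cases

p₁ = 0.06, p₀ = 0.015.
PN = (p₁ − p₀)/p₁ = (0.06 − 0.015) / 0.06 ≈ 0.75000.
Attributable cases ≈ PN × (exposed cases) = 0.75000 × 2352 ≈ 1764.00.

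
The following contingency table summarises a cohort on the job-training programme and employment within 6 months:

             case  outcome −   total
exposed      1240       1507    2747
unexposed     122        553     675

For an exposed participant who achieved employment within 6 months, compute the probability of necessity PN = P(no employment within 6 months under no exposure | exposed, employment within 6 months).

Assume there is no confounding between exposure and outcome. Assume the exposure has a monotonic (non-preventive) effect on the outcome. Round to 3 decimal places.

PN ≈ 0.600

p₁ = P(outcome | exposed) = 1240/2747 = 0.4514
p₀ = P(outcome | unexposed) = 122/675 = 0.18074
Under exogeneity and monotonicity, PN = (p₁ − p₀)/p₁.
PN = (0.4514 − 0.18074) / 0.4514 ≈ 0.5996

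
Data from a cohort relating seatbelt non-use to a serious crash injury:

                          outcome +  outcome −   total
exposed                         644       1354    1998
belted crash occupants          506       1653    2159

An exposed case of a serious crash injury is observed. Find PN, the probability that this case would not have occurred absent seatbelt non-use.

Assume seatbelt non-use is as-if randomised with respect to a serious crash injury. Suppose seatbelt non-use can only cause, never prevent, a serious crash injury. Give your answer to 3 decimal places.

PN ≈ 0.273

p₁ = P(outcome | exposed) = 644/1998 = 0.32232
p₀ = P(outcome | unexposed) = 506/2159 = 0.23437
Under exogeneity and monotonicity, PN = (p₁ − p₀)/p₁.
PN = (0.32232 − 0.23437) / 0.32232 ≈ 0.2729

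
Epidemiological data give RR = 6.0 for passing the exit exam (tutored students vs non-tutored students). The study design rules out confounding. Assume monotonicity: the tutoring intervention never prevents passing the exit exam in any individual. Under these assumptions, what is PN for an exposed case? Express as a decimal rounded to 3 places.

PN ≈ 0.833

Under exogeneity and monotonicity, PN = (RR − 1) / RR = 1 − 1/RR.
PN = (6.0 − 1) / 6.0 = 5 / 6.0 ≈ 0.8333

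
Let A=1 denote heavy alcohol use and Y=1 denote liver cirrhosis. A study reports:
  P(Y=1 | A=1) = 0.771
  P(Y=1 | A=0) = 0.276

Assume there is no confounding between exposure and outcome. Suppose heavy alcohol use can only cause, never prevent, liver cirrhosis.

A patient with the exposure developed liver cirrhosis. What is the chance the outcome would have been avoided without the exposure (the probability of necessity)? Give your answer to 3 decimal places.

Let p₁ = 0.771, p₀ = 0.276.
Under exogeneity and monotonicity, PN = (p₁ − p₀) / p₁.
PN = (0.771 − 0.276) / 0.771 = 0.495 / 0.771 ≈ 0.6420

PN ≈ 0.642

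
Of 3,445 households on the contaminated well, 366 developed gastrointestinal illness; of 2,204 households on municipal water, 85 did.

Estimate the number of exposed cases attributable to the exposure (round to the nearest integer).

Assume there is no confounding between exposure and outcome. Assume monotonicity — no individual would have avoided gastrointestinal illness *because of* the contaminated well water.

p₁ = P(outcome | exposed) = 366/3445 = 0.10624
p₀ = P(outcome | unexposed) = 85/2204 = 0.038566
PN = (p₁ − p₀)/p₁ = (0.10624 − 0.038566) / 0.10624 ≈ 0.63699.
Attributable cases ≈ PN × (exposed cases) = 0.63699 × 366 ≈ 233.14.

about 233 cases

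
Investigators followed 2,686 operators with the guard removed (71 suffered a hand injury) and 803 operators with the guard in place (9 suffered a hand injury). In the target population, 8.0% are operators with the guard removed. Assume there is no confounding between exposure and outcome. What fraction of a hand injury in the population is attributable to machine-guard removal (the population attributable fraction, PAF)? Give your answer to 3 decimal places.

p₁ = P(outcome | exposed) = 71/2686 = 0.026433
p₀ = P(outcome | unexposed) = 9/803 = 0.011208
Overall risk P(Y=1) = π·p₁ + (1−π)·p₀ = 0.08×0.026433 + 0.92×0.011208 = 0.012426.
Under exogeneity, PAF = [P(Y=1) − p₀] / P(Y=1).
PAF = (0.012426 − 0.011208) / 0.012426 ≈ 0.0980

PAF ≈ 0.098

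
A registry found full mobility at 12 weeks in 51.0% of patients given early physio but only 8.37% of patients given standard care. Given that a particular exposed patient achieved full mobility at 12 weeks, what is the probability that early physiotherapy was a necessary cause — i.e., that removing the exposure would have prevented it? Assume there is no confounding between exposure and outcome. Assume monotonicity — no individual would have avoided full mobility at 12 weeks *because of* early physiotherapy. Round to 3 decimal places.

PN ≈ 0.836

p₁ = 0.51, p₀ = 0.0837.
Under exogeneity and monotonicity, PN = (p₁ − p₀) / p₁.
PN = (0.51 − 0.0837) / 0.51 = 0.4263 / 0.51 ≈ 0.8359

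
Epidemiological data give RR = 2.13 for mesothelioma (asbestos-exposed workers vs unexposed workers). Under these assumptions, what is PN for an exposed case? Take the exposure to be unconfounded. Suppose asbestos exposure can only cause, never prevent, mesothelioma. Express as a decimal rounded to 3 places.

Under exogeneity and monotonicity, PN = (RR − 1) / RR = 1 − 1/RR.
PN = (2.13 − 1) / 2.13 = 1.13 / 2.13 ≈ 0.5305

PN ≈ 0.531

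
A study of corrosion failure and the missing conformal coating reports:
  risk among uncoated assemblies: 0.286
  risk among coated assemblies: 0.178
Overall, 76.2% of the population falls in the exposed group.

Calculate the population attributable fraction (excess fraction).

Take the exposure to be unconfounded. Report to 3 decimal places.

PAF ≈ 0.316

Let p₁ = 0.286, p₀ = 0.178.
Overall risk P(Y=1) = π·p₁ + (1−π)·p₀ = 0.762×0.286 + 0.238×0.178 = 0.2603.
Under exogeneity, PAF = [P(Y=1) − p₀] / P(Y=1).
PAF = (0.2603 − 0.178) / 0.2603 ≈ 0.3162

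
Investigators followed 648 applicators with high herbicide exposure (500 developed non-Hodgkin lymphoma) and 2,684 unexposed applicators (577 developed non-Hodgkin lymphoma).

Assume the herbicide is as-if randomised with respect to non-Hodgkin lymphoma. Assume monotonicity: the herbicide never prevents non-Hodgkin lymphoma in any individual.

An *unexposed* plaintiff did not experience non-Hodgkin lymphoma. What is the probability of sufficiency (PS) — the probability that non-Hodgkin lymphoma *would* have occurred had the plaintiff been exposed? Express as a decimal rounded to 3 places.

p₁ = P(outcome | exposed) = 500/648 = 0.7716
p₀ = P(outcome | unexposed) = 577/2684 = 0.21498
Under exogeneity and monotonicity, PS = (p₁ − p₀) / (1 − p₀).
PS = (0.7716 − 0.21498) / (1 − 0.21498) = 0.55663 / 0.78502 ≈ 0.7091

PS ≈ 0.709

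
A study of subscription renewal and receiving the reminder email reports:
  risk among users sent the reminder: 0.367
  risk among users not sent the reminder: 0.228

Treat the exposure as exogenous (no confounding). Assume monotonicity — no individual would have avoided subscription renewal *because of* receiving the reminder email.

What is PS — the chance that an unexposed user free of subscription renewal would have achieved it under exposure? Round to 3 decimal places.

PS ≈ 0.180

Let p₁ = 0.367, p₀ = 0.228.
Under exogeneity and monotonicity, PS = (p₁ − p₀) / (1 − p₀).
PS = (0.367 − 0.228) / (1 − 0.228) = 0.139 / 0.772 ≈ 0.1801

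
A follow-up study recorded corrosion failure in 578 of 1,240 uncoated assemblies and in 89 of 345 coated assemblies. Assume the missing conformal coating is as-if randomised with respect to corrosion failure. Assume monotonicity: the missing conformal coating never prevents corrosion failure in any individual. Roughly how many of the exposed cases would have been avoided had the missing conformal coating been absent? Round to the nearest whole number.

p₁ = P(outcome | exposed) = 578/1240 = 0.46613
p₀ = P(outcome | unexposed) = 89/345 = 0.25797
PN = (p₁ − p₀)/p₁ = (0.46613 − 0.25797) / 0.46613 ≈ 0.44657.
Attributable cases ≈ PN × (exposed cases) = 0.44657 × 578 ≈ 258.12.

about 258 cases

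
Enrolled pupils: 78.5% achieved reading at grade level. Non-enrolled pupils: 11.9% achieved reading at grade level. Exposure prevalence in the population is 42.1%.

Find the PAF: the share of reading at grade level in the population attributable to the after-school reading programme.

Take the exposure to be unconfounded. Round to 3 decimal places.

p₁ = 0.785, p₀ = 0.119.
Overall risk P(Y=1) = π·p₁ + (1−π)·p₀ = 0.421×0.785 + 0.579×0.119 = 0.39939.
Under exogeneity, PAF = [P(Y=1) − p₀] / P(Y=1).
PAF = (0.39939 − 0.119) / 0.39939 ≈ 0.7020

PAF ≈ 0.702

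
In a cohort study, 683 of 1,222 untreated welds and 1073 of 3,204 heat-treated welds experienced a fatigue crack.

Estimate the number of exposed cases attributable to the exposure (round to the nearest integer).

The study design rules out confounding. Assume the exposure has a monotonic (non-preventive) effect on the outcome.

about 274 cases

p₁ = P(outcome | exposed) = 683/1222 = 0.55892
p₀ = P(outcome | unexposed) = 1073/3204 = 0.33489
PN = (p₁ − p₀)/p₁ = (0.55892 − 0.33489) / 0.55892 ≈ 0.40082.
Attributable cases ≈ PN × (exposed cases) = 0.40082 × 683 ≈ 273.76.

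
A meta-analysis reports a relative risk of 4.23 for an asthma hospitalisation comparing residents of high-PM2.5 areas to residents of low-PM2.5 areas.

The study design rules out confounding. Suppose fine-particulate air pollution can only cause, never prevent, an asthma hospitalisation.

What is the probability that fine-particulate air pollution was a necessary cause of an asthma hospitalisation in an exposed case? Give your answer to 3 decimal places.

Under exogeneity and monotonicity, PN = (RR − 1) / RR = 1 − 1/RR.
PN = (4.23 − 1) / 4.23 = 3.23 / 4.23 ≈ 0.7636

PN ≈ 0.764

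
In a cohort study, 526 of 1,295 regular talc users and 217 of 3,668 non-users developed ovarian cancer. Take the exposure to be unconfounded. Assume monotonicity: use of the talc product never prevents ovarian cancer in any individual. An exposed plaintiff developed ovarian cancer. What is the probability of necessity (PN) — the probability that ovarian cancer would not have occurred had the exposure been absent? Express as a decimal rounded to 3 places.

p₁ = P(outcome | exposed) = 526/1295 = 0.40618
p₀ = P(outcome | unexposed) = 217/3668 = 0.05916
Under exogeneity and monotonicity, PN = (p₁ − p₀) / p₁.
PN = (0.40618 − 0.05916) / 0.40618 = 0.34702 / 0.40618 ≈ 0.8543

PN ≈ 0.854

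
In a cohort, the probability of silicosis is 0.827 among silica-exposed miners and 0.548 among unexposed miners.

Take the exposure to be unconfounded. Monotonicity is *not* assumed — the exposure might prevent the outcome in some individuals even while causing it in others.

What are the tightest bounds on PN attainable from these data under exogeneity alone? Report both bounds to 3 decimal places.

0.337 ≤ PN ≤ 0.547

Let p₁ = 0.827, p₀ = 0.548.
Under exogeneity alone the bounds on PN are max{0,(p₁−p₀)/p₁} ≤ PN ≤ min{1,(1−p₀)/p₁}.
  lower = (p₁ − p₀)/p₁ = 0.279 / 0.827 ≈ 0.3374
  upper = min{1, (1 − p₀)/p₁} = 0.452 / 0.827 ≈ 0.5466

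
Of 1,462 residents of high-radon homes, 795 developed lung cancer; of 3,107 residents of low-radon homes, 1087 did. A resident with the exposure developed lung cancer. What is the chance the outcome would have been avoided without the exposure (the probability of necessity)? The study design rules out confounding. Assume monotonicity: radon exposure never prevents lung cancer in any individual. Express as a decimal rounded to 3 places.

p₁ = P(outcome | exposed) = 795/1462 = 0.54378
p₀ = P(outcome | unexposed) = 1087/3107 = 0.34986
Under exogeneity and monotonicity, PN = (p₁ − p₀) / p₁.
PN = (0.54378 − 0.34986) / 0.54378 = 0.19392 / 0.54378 ≈ 0.3566

PN ≈ 0.357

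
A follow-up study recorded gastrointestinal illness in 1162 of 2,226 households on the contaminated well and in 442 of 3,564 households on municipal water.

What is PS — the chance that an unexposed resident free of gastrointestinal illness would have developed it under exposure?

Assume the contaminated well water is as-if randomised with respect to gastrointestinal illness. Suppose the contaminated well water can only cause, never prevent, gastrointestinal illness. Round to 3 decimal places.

PS ≈ 0.454

p₁ = P(outcome | exposed) = 1162/2226 = 0.52201
p₀ = P(outcome | unexposed) = 442/3564 = 0.12402
Under exogeneity and monotonicity, PS = (p₁ − p₀) / (1 − p₀).
PS = (0.52201 − 0.12402) / (1 − 0.12402) = 0.39799 / 0.87598 ≈ 0.4543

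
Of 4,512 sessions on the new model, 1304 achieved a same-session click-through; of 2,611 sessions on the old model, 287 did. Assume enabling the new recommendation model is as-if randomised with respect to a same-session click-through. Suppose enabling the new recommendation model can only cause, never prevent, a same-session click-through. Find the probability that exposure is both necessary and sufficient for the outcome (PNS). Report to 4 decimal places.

p₁ = P(outcome | exposed) = 1304/4512 = 0.28901
p₀ = P(outcome | unexposed) = 287/2611 = 0.10992
Under exogeneity and monotonicity, PNS = p₁ − p₀.
PNS = 0.28901 − 0.10992 = 0.17909

PNS ≈ 0.1791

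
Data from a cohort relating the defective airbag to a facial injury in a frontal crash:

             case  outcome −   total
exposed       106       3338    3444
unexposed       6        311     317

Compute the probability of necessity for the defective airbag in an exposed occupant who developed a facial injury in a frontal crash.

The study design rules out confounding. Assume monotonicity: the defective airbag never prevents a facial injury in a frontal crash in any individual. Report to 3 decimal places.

p₁ = P(outcome | exposed) = 106/3444 = 0.030778
p₀ = P(outcome | unexposed) = 6/317 = 0.018927
Under exogeneity and monotonicity, PN = (p₁ − p₀) / p₁.
PN = (0.030778 − 0.018927) / 0.030778 = 0.011851 / 0.030778 ≈ 0.3850

PN ≈ 0.385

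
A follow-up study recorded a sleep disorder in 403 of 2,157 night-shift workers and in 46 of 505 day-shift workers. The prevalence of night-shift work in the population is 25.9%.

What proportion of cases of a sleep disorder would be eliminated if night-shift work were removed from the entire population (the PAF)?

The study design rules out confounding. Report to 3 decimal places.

PAF ≈ 0.214

p₁ = P(outcome | exposed) = 403/2157 = 0.18683
p₀ = P(outcome | unexposed) = 46/505 = 0.091089
Overall risk P(Y=1) = π·p₁ + (1−π)·p₀ = 0.259×0.18683 + 0.741×0.091089 = 0.11589.
Under exogeneity, PAF = [P(Y=1) − p₀] / P(Y=1).
PAF = (0.11589 − 0.091089) / 0.11589 ≈ 0.2140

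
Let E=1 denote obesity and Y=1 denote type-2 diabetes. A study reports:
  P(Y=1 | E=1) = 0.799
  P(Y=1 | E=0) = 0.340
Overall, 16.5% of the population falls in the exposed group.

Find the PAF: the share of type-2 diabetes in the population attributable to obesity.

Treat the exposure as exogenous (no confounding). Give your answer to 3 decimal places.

PAF ≈ 0.182

Let p₁ = 0.799, p₀ = 0.34.
Overall risk P(Y=1) = π·p₁ + (1−π)·p₀ = 0.165×0.799 + 0.835×0.34 = 0.41573.
Under exogeneity, PAF = [P(Y=1) − p₀] / P(Y=1).
PAF = (0.41573 − 0.34) / 0.41573 ≈ 0.1822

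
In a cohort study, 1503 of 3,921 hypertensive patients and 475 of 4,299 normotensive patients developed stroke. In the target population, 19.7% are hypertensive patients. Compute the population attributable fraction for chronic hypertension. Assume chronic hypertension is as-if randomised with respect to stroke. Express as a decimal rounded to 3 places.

p₁ = P(outcome | exposed) = 1503/3921 = 0.38332
p₀ = P(outcome | unexposed) = 475/4299 = 0.11049
Overall risk P(Y=1) = π·p₁ + (1−π)·p₀ = 0.197×0.38332 + 0.803×0.11049 = 0.16424.
Under exogeneity, PAF = [P(Y=1) − p₀] / P(Y=1).
PAF = (0.16424 − 0.11049) / 0.16424 ≈ 0.3273

PAF ≈ 0.327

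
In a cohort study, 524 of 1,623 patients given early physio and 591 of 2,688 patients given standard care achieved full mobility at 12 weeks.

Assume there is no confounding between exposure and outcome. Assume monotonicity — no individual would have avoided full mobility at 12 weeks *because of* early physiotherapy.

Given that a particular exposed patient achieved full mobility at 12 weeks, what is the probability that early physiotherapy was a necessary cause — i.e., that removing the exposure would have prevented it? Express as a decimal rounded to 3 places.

p₁ = P(outcome | exposed) = 524/1623 = 0.32286
p₀ = P(outcome | unexposed) = 591/2688 = 0.21987
Under exogeneity and monotonicity, PN = (p₁ − p₀) / p₁.
PN = (0.32286 − 0.21987) / 0.32286 = 0.10299 / 0.32286 ≈ 0.3190

PN ≈ 0.319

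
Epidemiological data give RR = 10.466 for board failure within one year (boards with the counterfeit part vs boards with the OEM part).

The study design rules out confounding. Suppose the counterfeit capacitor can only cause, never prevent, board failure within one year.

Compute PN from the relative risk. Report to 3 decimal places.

PN ≈ 0.904

Under exogeneity and monotonicity, PN = (RR − 1) / RR = 1 − 1/RR.
PN = (10.466 − 1) / 10.466 = 9.466 / 10.466 ≈ 0.9045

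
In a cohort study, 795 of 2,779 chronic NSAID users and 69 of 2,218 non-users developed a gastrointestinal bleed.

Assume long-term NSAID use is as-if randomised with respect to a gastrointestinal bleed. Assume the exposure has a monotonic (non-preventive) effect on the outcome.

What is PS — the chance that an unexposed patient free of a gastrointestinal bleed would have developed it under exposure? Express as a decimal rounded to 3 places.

PS ≈ 0.263

p₁ = P(outcome | exposed) = 795/2779 = 0.28607
p₀ = P(outcome | unexposed) = 69/2218 = 0.031109
Under exogeneity and monotonicity, PS = (p₁ − p₀) / (1 − p₀).
PS = (0.28607 − 0.031109) / (1 − 0.031109) = 0.25497 / 0.96889 ≈ 0.2632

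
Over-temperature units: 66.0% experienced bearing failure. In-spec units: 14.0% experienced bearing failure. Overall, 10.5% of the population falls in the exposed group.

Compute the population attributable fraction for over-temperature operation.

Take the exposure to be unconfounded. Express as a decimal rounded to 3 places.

PAF ≈ 0.281

p₁ = 0.66, p₀ = 0.14.
Overall risk P(Y=1) = π·p₁ + (1−π)·p₀ = 0.105×0.66 + 0.895×0.14 = 0.1946.
Under exogeneity, PAF = [P(Y=1) − p₀] / P(Y=1).
PAF = (0.1946 − 0.14) / 0.1946 ≈ 0.2806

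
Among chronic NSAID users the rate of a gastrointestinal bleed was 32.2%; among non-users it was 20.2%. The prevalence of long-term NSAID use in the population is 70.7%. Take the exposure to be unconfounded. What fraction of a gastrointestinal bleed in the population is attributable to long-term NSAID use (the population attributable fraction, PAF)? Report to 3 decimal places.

p₁ = 0.322, p₀ = 0.202.
Overall risk P(Y=1) = π·p₁ + (1−π)·p₀ = 0.707×0.322 + 0.293×0.202 = 0.28684.
Under exogeneity, PAF = [P(Y=1) − p₀] / P(Y=1).
PAF = (0.28684 − 0.202) / 0.28684 ≈ 0.2958

PAF ≈ 0.296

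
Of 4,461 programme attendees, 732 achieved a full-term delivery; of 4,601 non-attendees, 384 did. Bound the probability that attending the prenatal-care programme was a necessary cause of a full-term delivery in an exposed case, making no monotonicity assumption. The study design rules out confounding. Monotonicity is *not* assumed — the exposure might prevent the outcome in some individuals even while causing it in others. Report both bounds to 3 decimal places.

p₁ = P(outcome | exposed) = 732/4461 = 0.16409
p₀ = P(outcome | unexposed) = 384/4601 = 0.08346
Under exogeneity alone the bounds on PN are max{0,(p₁−p₀)/p₁} ≤ PN ≤ min{1,(1−p₀)/p₁}.
  lower = (p₁ − p₀)/p₁ = 0.080629 / 0.16409 ≈ 0.4914
  upper = min{1, (1 − p₀)/p₁} = 0.91654 / 0.16409 ≈ 5.5856 → capped at 1

0.491 ≤ PN ≤ 1.000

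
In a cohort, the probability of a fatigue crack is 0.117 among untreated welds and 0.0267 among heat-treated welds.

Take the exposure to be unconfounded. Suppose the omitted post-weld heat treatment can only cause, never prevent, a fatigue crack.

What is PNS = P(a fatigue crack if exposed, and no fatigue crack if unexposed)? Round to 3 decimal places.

Let p₁ = 0.117, p₀ = 0.0267.
Under exogeneity and monotonicity, PNS = p₁ − p₀.
PNS = 0.117 − 0.0267 = 0.0903

PNS ≈ 0.090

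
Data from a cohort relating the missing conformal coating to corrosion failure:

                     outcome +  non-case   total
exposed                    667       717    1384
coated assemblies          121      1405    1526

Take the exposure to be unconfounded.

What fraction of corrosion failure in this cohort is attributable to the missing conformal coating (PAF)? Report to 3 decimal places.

PAF ≈ 0.707

p₁ = P(outcome | exposed) = 667/1384 = 0.48194
p₀ = P(outcome | unexposed) = 121/1526 = 0.079292
Exposure prevalence π = 1384/2910 = 0.4756; overall risk P(Y=1) = 0.27079.
Under exogeneity, PAF = [P(Y=1) − p₀]/P(Y=1).
PAF = (0.27079 − 0.079292) / 0.27079 ≈ 0.7072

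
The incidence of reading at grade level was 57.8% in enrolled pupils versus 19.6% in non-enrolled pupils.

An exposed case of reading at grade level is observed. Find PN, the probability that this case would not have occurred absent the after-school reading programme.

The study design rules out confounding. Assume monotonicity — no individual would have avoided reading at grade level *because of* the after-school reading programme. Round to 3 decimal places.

PN ≈ 0.661

p₁ = 0.578, p₀ = 0.196.
Under exogeneity and monotonicity, PN = (p₁ − p₀) / p₁.
PN = (0.578 − 0.196) / 0.578 = 0.382 / 0.578 ≈ 0.6609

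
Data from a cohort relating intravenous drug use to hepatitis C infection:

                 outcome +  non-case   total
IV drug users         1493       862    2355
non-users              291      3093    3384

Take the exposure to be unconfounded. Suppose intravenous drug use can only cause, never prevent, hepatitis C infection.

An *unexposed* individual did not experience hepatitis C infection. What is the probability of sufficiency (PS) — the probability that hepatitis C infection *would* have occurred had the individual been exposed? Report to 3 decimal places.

p₁ = P(outcome | exposed) = 1493/2355 = 0.63397
p₀ = P(outcome | unexposed) = 291/3384 = 0.085993
Under exogeneity and monotonicity, PS = (p₁ − p₀)/(1 − p₀).
PS = (0.63397 − 0.085993) / 0.91401 ≈ 0.5995

PS ≈ 0.600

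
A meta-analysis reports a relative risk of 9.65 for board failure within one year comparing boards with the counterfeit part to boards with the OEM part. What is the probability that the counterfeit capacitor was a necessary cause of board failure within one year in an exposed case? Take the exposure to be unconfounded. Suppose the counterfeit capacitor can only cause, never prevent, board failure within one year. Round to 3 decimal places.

Under exogeneity and monotonicity, PN = (RR − 1) / RR = 1 − 1/RR.
PN = (9.65 − 1) / 9.65 = 8.65 / 9.65 ≈ 0.8964

PN ≈ 0.896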